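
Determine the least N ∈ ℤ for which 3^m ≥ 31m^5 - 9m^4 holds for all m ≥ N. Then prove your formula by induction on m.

N = 16

At m = 15: 14348907 < 23085000, so the inequality fails and N ≥ 16. We prove 3^m ≥ 31m^5 - 9m^4 for all m ≥ 16.
When m = 16: 3^m = 43046721 and 31m^5 - 9m^4 = 31916032, so 43046721 ≥ 31916032.
Inductive step: suppose the statement holds for some j ≥ 16, so 3^j ≥ 31j^5 - 9j^4.
Then 3^(j + 1) = 3·(3^j) ≥ 3·(31j^5 - 9j^4).
Also, for j ≥ 16 we have 3·(31j^5 - 9j^4) ≥ 31(j+1)^5 - 9(j+1)^4, since 3·(31j^5 - 9j^4) − (31(j+1)^5 - 9(j+1)^4) = 62j^5 - 173j^4 - 274j^3 - 256j^2 - 119j - 22, which is nonnegative for all j ≥ 16.
Combining, 3^(j + 1) ≥ 31(j+1)^5 - 9(j+1)^4.
Hence, by induction on m, the claim holds for every m ≥ 16.
Hence the smallest such N is 16.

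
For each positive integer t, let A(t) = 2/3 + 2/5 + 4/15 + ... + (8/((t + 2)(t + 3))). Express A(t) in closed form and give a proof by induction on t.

A(t) = 8t/(3(t + 3))

We claim A(t) = 8t/(3(t + 3)) for all t ≥ 1.
When t = 1: A(1) = 2/3, and the closed form gives 2/3. They agree.
For the inductive step, assume it holds for an arbitrary k ≥ 1, so A(k) = 8k/(3(k + 3)).
Then A(k+1) = A(k) + (8/((k + 3)(k + 4))) = (8k/(3(k + 3))) + (8/((k + 3)(k + 4))).
Simplifying, A(k+1) = 8(k + 1)/(3(k + 4)) = 8(k+1)/(3((k+1) + 3)),
which is the closed form with t = k+1.
By the principle of mathematical induction, the result holds for all t ≥ 1.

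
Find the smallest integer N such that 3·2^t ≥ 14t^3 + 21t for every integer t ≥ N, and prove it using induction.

N = 14

At t = 13: 24576 < 31031, so the inequality fails and N ≥ 14. We prove 3·2^t ≥ 14t^3 + 21t for all t ≥ 14.
Base case (t = 14): 3·2^t = 49152 and 14t^3 + 21t = 38710, so 49152 ≥ 38710.
For the inductive step, assume it holds for an arbitrary j ≥ 14, so 3·2^j ≥ 14j^3 + 21j.
Then 3·2^(j + 1) = 2·(3·2^j) ≥ 2·(14j^3 + 21j).
Also, for j ≥ 14 we have 2·(14j^3 + 21j) ≥ 14(j+1)^3 + 21(j+1), since 2·(14j^3 + 21j) − (14(j+1)^3 + 21(j+1)) = 14j^3 - 42j^2 - 21j - 35, which is nonnegative for all j ≥ 14.
Combining, 3·2^(j + 1) ≥ 14(j+1)^3 + 21(j+1).
By induction, the statement is established for all t ≥ 14.
Hence the smallest such N is 14.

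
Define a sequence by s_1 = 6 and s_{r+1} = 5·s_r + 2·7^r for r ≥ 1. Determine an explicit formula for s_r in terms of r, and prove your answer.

Computing the first terms: s_1 = 6, s_2 = 44, s_3 = 318. This suggests s_r = -5^(r - 1) + 7^r.
When r = 1: the formula gives 6 = 6 = s_1.
Inductive step: assume the claim holds for r = i, so s_i = -5^(i - 1) + 7^i.
Then s_{i+1} = 5·s_i + 2·7^i = 5·(-5^(i - 1) + 7^i) + 2·7^i = -5^i + 7^(i + 1) = -5^((i+1) - 1) + 7^(i+1),
which is the claimed formula at r = i+1.
Hence, by induction on r, the claim holds for every r ≥ 1.

s_r = -5^(r - 1) + 7^r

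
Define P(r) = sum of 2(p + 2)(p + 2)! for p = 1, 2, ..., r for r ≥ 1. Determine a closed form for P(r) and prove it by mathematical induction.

We claim P(r) = 2(r + 3)! - 12 for all r ≥ 1.
Base step (r = 1): P(1) = 36, and the closed form gives 36. They agree.
For the inductive step, assume it holds for an arbitrary p ≥ 1, so P(p) = 2(p + 3)! - 12.
Then P(p+1) = P(p) + (2(p + 3)(p + 3)!) = (2(p + 3)! - 12) + (2(p + 3)(p + 3)!).
Simplifying, P(p+1) = 2((p+1) + 3)! - 12,
which is the closed form with r = p+1.
Hence, by induction on r, the claim holds for every r ≥ 1.

P(r) = 2(r + 3)! - 12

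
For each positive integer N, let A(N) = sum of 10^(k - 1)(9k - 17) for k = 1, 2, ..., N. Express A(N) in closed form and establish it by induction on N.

A(N) = 10^N(N - 2) + 2

We claim A(N) = 10^N(N - 2) + 2 for all N ≥ 1.
Base step (N = 1): A(1) = -8, and the closed form gives -8. They agree.
For the inductive step, assume it holds for an arbitrary k ≥ 1, so A(k) = 10^k(k - 2) + 2.
Then A(k+1) = A(k) + (10^k(9k - 8)) = (10^k(k - 2) + 2) + (10^k(9k - 8)).
Simplifying, A(k+1) = 10·10^k·k - 10·10^k + 2 = 10^(k+1)((k+1) - 2) + 2,
which is the closed form with N = k+1.
By induction, the statement is established for all N ≥ 1.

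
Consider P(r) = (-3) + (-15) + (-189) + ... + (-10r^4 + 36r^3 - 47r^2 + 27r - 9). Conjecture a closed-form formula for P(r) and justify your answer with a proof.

We claim P(r) = -r(2r^4 - 4r^3 + r^2 + r + 3) for all r ≥ 1.
Base case (r = 1): P(1) = -3, and the closed form gives -3. They agree.
Inductive step: assume the claim holds for r = i, so P(i) = i(-2i^4 + 4i^3 - i^2 - i - 3).
Then P(i+1) = P(i) + (-10i^4 - 4i^3 + i^2 + i - 3) = (i(-2i^4 + 4i^3 - i^2 - i - 3)) + (-10i^4 - 4i^3 + i^2 + i - 3).
Simplifying, P(i+1) = -(i + 1)(2i^4 + 4i^3 + i^2 - i + 3) = -(i+1)(2(i+1)^4 - 4(i+1)^3 + (i+1)^2 + (i+1) + 3),
which is the closed form with r = i+1.
This completes the induction.

P(r) = -r(2r^4 - 4r^3 + r^2 + r + 3)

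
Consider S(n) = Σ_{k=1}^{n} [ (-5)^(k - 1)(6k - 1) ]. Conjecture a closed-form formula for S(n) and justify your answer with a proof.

We claim S(n) = -(-5)^n·n for all n ≥ 1.
Base step (n = 1): S(1) = 5, and the closed form gives 5. They agree.
Inductive step: suppose the statement holds for some k ≥ 1, so S(k) = -(-5)^k·k.
Then S(k+1) = S(k) + ((-5)^k(6k + 5)) = (-(-5)^k·k) + ((-5)^k(6k + 5)).
Simplifying, S(k+1) = 5(-5)^k(k + 1) = -(-5)^(k+1)·(k+1),
which is the closed form with n = k+1.
By the principle of mathematical induction, the result holds for all n ≥ 1.

S(n) = -(-5)^n·n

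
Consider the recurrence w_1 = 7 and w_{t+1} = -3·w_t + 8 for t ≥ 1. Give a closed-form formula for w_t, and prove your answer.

w_t = 5(-3)^(t - 1) + 2

Computing the first terms: w_1 = 7, w_2 = -13, w_3 = 47. This suggests w_t = 5(-3)^(t - 1) + 2.
When t = 1: the formula gives 7 = 7 = w_1.
For the inductive step, assume it holds for an arbitrary k ≥ 1, so w_k = 5(-3)^(k - 1) + 2.
Then w_{k+1} = -3·w_k + 8 = -3·(5(-3)^(k - 1) + 2) + 8 = 5(-3)^k + 2 = 5(-3)^((k+1) - 1) + 2,
which is the claimed formula at t = k+1.
By the principle of mathematical induction, the result holds for all t ≥ 1.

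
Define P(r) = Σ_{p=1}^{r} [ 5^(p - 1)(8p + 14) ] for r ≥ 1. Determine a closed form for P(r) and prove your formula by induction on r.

P(r) = 5^r(2r + 3) - 3

We claim P(r) = 5^r(2r + 3) - 3 for all r ≥ 1.
When r = 1: P(1) = 22, and the closed form gives 22. They agree.
Inductive step: suppose the statement holds for some p ≥ 1, so P(p) = 5^p(2p + 3) - 3.
Then P(p+1) = P(p) + (5^p(8p + 22)) = (5^p(2p + 3) - 3) + (5^p(8p + 22)).
Simplifying, P(p+1) = 10·5^p·p + 25·5^p - 3 = 5^(p+1)(2(p+1) + 3) - 3,
which is the closed form with r = p+1.
By the principle of mathematical induction, the result holds for all r ≥ 1.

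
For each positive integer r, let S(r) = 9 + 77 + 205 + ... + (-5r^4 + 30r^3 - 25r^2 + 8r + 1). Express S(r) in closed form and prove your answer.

We claim S(r) = -r(r^4 - 5r^3 - 5r^2 + r - 1) for all r ≥ 1.
Base case (r = 1): S(1) = 9, and the closed form gives 9. They agree.
Suppose the result is true for r = j, so S(j) = j(-j^4 + 5j^3 + 5j^2 - j + 1).
Then S(j+1) = S(j) + (-5j^4 + 10j^3 + 35j^2 + 28j + 9) = (j(-j^4 + 5j^3 + 5j^2 - j + 1)) + (-5j^4 + 10j^3 + 35j^2 + 28j + 9).
Simplifying, S(j+1) = -(j + 1)(j^4 - j^3 - 14j^2 - 20j - 9) = -(j+1)((j+1)^4 - 5(j+1)^3 - 5(j+1)^2 + (j+1) - 1),
which is the closed form with r = j+1.
By the principle of mathematical induction, the result holds for all r ≥ 1.

S(r) = -r(r^4 - 5r^3 - 5r^2 + r - 1)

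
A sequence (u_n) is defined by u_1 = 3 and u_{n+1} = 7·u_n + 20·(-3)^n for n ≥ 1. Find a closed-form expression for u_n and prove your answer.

Computing the first terms: u_1 = 3, u_2 = -39, u_3 = -93. This suggests u_n = -2(-3)^n - 3·7^(n - 1).
For the base case n = 1: the formula gives 3 = 3 = u_1.
Suppose the result is true for n = i, so u_i = -2(-3)^i - 3·7^(i - 1).
Then u_{i+1} = 7·u_i + 20·(-3)^i = 7·(-2(-3)^i - 3·7^(i - 1)) + 20·(-3)^i = -2(-3)^(i + 1) - 3·7^i = -2(-3)^(i+1) - 3·7^((i+1) - 1),
which is the claimed formula at n = i+1.
By induction, the statement is established for all n ≥ 1.

u_n = -2(-3)^n - 3·7^(n - 1)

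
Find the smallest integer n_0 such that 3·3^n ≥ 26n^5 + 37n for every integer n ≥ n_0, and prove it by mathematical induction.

n_0 = 14

At n = 13: 4782969 < 9654099, so the inequality fails and n_0 ≥ 14. We prove 3·3^n ≥ 26n^5 + 37n for all n ≥ 14.
For the base case n = 14: 3·3^n = 14348907 and 26n^5 + 37n = 13983942, so 14348907 ≥ 13983942.
Suppose the result is true for n = r, so 3·3^r ≥ 26r^5 + 37r.
Then 3·3^(r + 1) = 3·(3·3^r) ≥ 3·(26r^5 + 37r).
Also, for r ≥ 14 we have 3·(26r^5 + 37r) ≥ 26(r+1)^5 + 37(r+1), since 3·(26r^5 + 37r) − (26(r+1)^5 + 37(r+1)) = 52r^5 - 130r^4 - 260r^3 - 260r^2 - 56r - 63, which is nonnegative for all r ≥ 14.
Combining, 3·3^(r + 1) ≥ 26(r+1)^5 + 37(r+1).
By the principle of mathematical induction, the result holds for all n ≥ 14.
Hence the smallest such n_0 is 14.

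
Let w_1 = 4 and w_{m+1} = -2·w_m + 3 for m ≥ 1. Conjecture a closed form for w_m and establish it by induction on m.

w_m = 3(-2)^(m - 1) + 1

Computing the first terms: w_1 = 4, w_2 = -5, w_3 = 13. This suggests w_m = 3(-2)^(m - 1) + 1.
Base case (m = 1): the formula gives 4 = 4 = w_1.
Inductive step: assume the claim holds for m = i, so w_i = 3(-2)^(i - 1) + 1.
Then w_{i+1} = -2·w_i + 3 = -2·(3(-2)^(i - 1) + 1) + 3 = 3(-2)^i + 1 = 3(-2)^((i+1) - 1) + 1,
which is the claimed formula at m = i+1.
This completes the induction.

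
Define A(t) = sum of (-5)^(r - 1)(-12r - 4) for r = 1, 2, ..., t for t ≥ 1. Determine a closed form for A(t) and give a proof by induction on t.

We claim A(t) = (-5)^t(2t + 1) - 1 for all t ≥ 1.
Base case (t = 1): A(1) = -16, and the closed form gives -16. They agree.
For the inductive step, assume it holds for an arbitrary r ≥ 1, so A(r) = (-5)^r(2r + 1) - 1.
Then A(r+1) = A(r) + ((-5)^r(-12r - 16)) = ((-5)^r(2r + 1) - 1) + ((-5)^r(-12r - 16)).
Simplifying, A(r+1) = -10(-5)^r·r - 15(-5)^r - 1 = (-5)^(r+1)(2(r+1) + 1) - 1,
which is the closed form with t = r+1.
Hence, by induction on t, the claim holds for every t ≥ 1.

A(t) = (-5)^t(2t + 1) - 1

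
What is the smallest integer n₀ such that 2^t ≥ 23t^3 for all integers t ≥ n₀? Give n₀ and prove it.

n₀ = 17

At t = 16: 65536 < 94208, so the inequality fails and n₀ ≥ 17. We prove 2^t ≥ 23t^3 for all t ≥ 17.
When t = 17: 2^t = 131072 and 23t^3 = 112999, so 131072 ≥ 112999.
For the inductive step, assume it holds for an arbitrary k ≥ 17, so 2^k ≥ 23k^3.
Then 2^(k + 1) = 2·(2^k) ≥ 2·(23k^3).
Also, for k ≥ 17 we have 2·(23k^3) ≥ 23(k+1)^3, since 2 ≥ (1 + 1/k)^3 for all k ≥ 17.
Combining, 2^(k + 1) ≥ 23(k+1)^3.
By the principle of mathematical induction, the result holds for all t ≥ 17.
Hence the smallest such n₀ is 17.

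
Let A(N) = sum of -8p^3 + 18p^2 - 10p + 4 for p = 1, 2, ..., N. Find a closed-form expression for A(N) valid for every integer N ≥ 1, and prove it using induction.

We claim A(N) = -2N(N^3 - N^2 - N - 1) for all N ≥ 1.
Base step (N = 1): A(1) = 4, and the closed form gives 4. They agree.
Inductive step: suppose the statement holds for some p ≥ 1, so A(p) = 2p(-p^3 + p^2 + p + 1).
Then A(p+1) = A(p) + (-8p^3 - 6p^2 + 2p + 4) = (2p(-p^3 + p^2 + p + 1)) + (-8p^3 - 6p^2 + 2p + 4).
Simplifying, A(p+1) = -2(p + 1)(p^3 + 2p^2 - 2) = -2(p+1)((p+1)^3 - (p+1)^2 - (p+1) - 1),
which is the closed form with N = p+1.
This completes the induction.

A(N) = -2N(N^3 - N^2 - N - 1)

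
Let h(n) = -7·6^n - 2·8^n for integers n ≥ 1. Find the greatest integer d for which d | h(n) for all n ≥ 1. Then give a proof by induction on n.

d = 2

Computing the first values: h(1) = -58 and h(2) = -380; gcd(-58, -380) = 2, so d ≤ 2.
We prove 2 | -7·6^n - 2·8^n for all n ≥ 1 by induction on n.
Base step (n = 1): h(1) = -58 = 2·(-29), so 2 | h(1).
Suppose the result is true for n = j, i.e. 2 | h(j). Then
h(j+1) − 8·h(j) = (-7·6^(j+1) - 2·8^(j+1)) − 8·(-7·6^j - 2·8^j) = (-7)·6^j·(6 − 8) = (14)·6^j. Since 2 | h(j) by the inductive hypothesis, 2 | 8·h(j); and 2 | 14 since 14 = 2·7. Therefore 2 | h(j+1).
This completes the induction.
Therefore the largest such d is 2.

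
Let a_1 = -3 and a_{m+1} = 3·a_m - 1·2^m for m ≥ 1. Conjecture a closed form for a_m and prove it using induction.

Computing the first terms: a_1 = -3, a_2 = -11, a_3 = -37. This suggests a_m = 2^m - 5·3^(m - 1).
When m = 1: the formula gives -3 = -3 = a_1.
Inductive step: assume the claim holds for m = i, so a_i = 2^i - 5·3^(i - 1).
Then a_{i+1} = 3·a_i - 1·2^i = 3·(2^i - 5·3^(i - 1)) - 1·2^i = 2^(i + 1) - 5·3^i = 2^(i+1) - 5·3^((i+1) - 1),
which is the claimed formula at m = i+1.
Hence, by induction on m, the claim holds for every m ≥ 1.

a_m = 2^m - 5·3^(m - 1)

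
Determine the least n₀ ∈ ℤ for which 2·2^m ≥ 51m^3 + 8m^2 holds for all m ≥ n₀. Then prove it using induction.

At m = 16: 131072 < 210944, so the inequality fails and n₀ ≥ 17. We prove 2·2^m ≥ 51m^3 + 8m^2 for all m ≥ 17.
For the base case m = 17: 2·2^m = 262144 and 51m^3 + 8m^2 = 252875, so 262144 ≥ 252875.
Inductive step: suppose the statement holds for some j ≥ 17, so 2·2^j ≥ 51j^3 + 8j^2.
Then 2·2^(j + 1) = 2·(2·2^j) ≥ 2·(51j^3 + 8j^2).
Also, for j ≥ 17 we have 2·(51j^3 + 8j^2) ≥ 51(j+1)^3 + 8(j+1)^2, since 2·(51j^3 + 8j^2) − (51(j+1)^3 + 8(j+1)^2) = 51j^3 - 145j^2 - 169j - 59, which is nonnegative for all j ≥ 17.
Combining, 2·2^(j + 1) ≥ 51(j+1)^3 + 8(j+1)^2.
This completes the induction.
Hence the smallest such n₀ is 17.

n₀ = 17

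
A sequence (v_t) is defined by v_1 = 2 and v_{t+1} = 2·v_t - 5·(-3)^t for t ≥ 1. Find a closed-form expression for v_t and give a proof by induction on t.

v_t = (-3)^t + 5·2^(t - 1)

Computing the first terms: v_1 = 2, v_2 = 19, v_3 = -7. This suggests v_t = (-3)^t + 5·2^(t - 1).
For the base case t = 1: the formula gives 2 = 2 = v_1.
For the inductive step, assume it holds for an arbitrary p ≥ 1, so v_p = (-3)^p + 5·2^(p - 1).
Then v_{p+1} = 2·v_p - 5·(-3)^p = 2·((-3)^p + 5·2^(p - 1)) - 5·(-3)^p = (-3)^(p + 1) + 5·2^p = (-3)^(p+1) + 5·2^((p+1) - 1),
which is the claimed formula at t = p+1.
This completes the induction.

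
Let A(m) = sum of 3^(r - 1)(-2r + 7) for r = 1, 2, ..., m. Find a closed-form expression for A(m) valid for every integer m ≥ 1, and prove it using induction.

We claim A(m) = 3^m(-m + 4) - 4 for all m ≥ 1.
For the base case m = 1: A(1) = 5, and the closed form gives 5. They agree.
Inductive step: suppose the statement holds for some r ≥ 1, so A(r) = 3^r(-r + 4) - 4.
Then A(r+1) = A(r) + (3^r(-2r + 5)) = (3^r(-r + 4) - 4) + (3^r(-2r + 5)).
Simplifying, A(r+1) = -3^(r + 1)r + 3^(r + 2) - 4 = 3^(r+1)(-(r+1) + 4) - 4,
which is the closed form with m = r+1.
Hence, by induction on m, the claim holds for every m ≥ 1.

A(m) = 3^m(-m + 4) - 4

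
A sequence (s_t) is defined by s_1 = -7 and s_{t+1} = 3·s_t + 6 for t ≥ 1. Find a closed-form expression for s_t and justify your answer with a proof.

Computing the first terms: s_1 = -7, s_2 = -15, s_3 = -39. This suggests s_t = -4·3^(t - 1) - 3.
Base step (t = 1): the formula gives -7 = -7 = s_1.
Inductive step: assume the claim holds for t = m, so s_m = -4·3^(m - 1) - 3.
Then s_{m+1} = 3·s_m + 6 = 3·(-4·3^(m - 1) - 3) + 6 = -4·3^m - 3 = -4·3^((m+1) - 1) - 3,
which is the claimed formula at t = m+1.
This completes the induction.

s_t = -4·3^(t - 1) - 3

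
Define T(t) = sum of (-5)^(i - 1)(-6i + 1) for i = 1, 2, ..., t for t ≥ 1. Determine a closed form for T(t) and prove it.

We claim T(t) = (-5)^t·t for all t ≥ 1.
For the base case t = 1: T(1) = -5, and the closed form gives -5. They agree.
Inductive step: suppose the statement holds for some i ≥ 1, so T(i) = (-5)^i·i.
Then T(i+1) = T(i) + ((-5)^i(-6i - 5)) = ((-5)^i·i) + ((-5)^i(-6i - 5)).
Simplifying, T(i+1) = (-5)^(i + 1)(i + 1) = (-5)^(i+1)·(i+1),
which is the closed form with t = i+1.
By the principle of mathematical induction, the result holds for all t ≥ 1.

T(t) = (-5)^t·t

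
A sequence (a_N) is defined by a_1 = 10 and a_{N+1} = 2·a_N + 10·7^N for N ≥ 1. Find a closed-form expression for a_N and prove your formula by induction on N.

Computing the first terms: a_1 = 10, a_2 = 90, a_3 = 670. This suggests a_N = -2^(N + 1) + 2·7^N.
Base step (N = 1): the formula gives 10 = 10 = a_1.
Inductive step: suppose the statement holds for some r ≥ 1, so a_r = -2^(r + 1) + 2·7^r.
Then a_{r+1} = 2·a_r + 10·7^r = 2·(-2^(r + 1) + 2·7^r) + 10·7^r = -2^(r + 2) + 2·7^(r + 1) = -2^((r+1) + 1) + 2·7^(r+1),
which is the claimed formula at N = r+1.
Hence, by induction on N, the claim holds for every N ≥ 1.

a_N = -2^(N + 1) + 2·7^N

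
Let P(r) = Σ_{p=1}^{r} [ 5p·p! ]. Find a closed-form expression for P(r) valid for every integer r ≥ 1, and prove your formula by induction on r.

P(r) = 5(r + 1)! - 5

We claim P(r) = 5(r + 1)! - 5 for all r ≥ 1.
Base step (r = 1): P(1) = 5, and the closed form gives 5. They agree.
Inductive step: assume the claim holds for r = p, so P(p) = 5(p + 1)! - 5.
Then P(p+1) = P(p) + (5(p + 1)(p + 1)!) = (5(p + 1)! - 5) + (5(p + 1)(p + 1)!).
Simplifying, P(p+1) = 5((p+1) + 1)! - 5,
which is the closed form with r = p+1.
By the principle of mathematical induction, the result holds for all r ≥ 1.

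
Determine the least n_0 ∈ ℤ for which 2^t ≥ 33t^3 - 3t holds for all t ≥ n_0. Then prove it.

At t = 17: 131072 < 162078, so the inequality fails and n_0 ≥ 18. We prove 2^t ≥ 33t^3 - 3t for all t ≥ 18.
Base case (t = 18): 2^t = 262144 and 33t^3 - 3t = 192402, so 262144 ≥ 192402.
For the inductive step, assume it holds for an arbitrary r ≥ 18, so 2^r ≥ 33r^3 - 3r.
Then 2^(r + 1) = 2·(2^r) ≥ 2·(33r^3 - 3r).
Also, for r ≥ 18 we have 2·(33r^3 - 3r) ≥ 33(r+1)^3 - 3(r+1), since 2·(33r^3 - 3r) − (33(r+1)^3 - 3(r+1)) = 33r^3 - 99r^2 - 102r - 30, which is nonnegative for all r ≥ 18.
Combining, 2^(r + 1) ≥ 33(r+1)^3 - 3(r+1).
By the principle of mathematical induction, the result holds for all t ≥ 18.
Hence the smallest such n_0 is 18.

n_0 = 18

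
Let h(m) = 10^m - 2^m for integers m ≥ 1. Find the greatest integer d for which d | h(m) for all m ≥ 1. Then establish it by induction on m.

d = 8

Computing the first values: h(1) = 8 and h(2) = 96; gcd(8, 96) = 8, so d ≤ 8.
We prove 8 | 10^m - 2^m for all m ≥ 1 by induction on m.
Base step (m = 1): h(1) = 8 = 8·(1), so 8 | h(1).
For the inductive step, assume it holds for an arbitrary r ≥ 1, i.e. 8 | h(r). Then
10^{r+1} − 2^{r+1} = 10·10^r − 2·2^r = 10·(10^r − 2^r) + (8)·2^r. The first term is divisible by 8 by the inductive hypothesis, and the second term (8)·2^r is divisible by 8 since 8 | 8. Hence 8 | h(r+1).
This completes the induction.
Therefore the largest such d is 8.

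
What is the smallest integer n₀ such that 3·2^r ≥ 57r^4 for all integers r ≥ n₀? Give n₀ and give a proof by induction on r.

At r = 22: 12582912 < 13352592, so the inequality fails and n₀ ≥ 23. We prove 3·2^r ≥ 57r^4 for all r ≥ 23.
Base step (r = 23): 3·2^r = 25165824 and 57r^4 = 15950937, so 25165824 ≥ 15950937.
Suppose the result is true for r = m, so 3·2^m ≥ 57m^4.
Then 3·2^(m + 1) = 2·(3·2^m) ≥ 2·(57m^4).
Also, for m ≥ 23 we have 2·(57m^4) ≥ 57(m+1)^4, since 2 ≥ (1 + 1/m)^4 for all m ≥ 23.
Combining, 3·2^(m + 1) ≥ 57(m+1)^4.
This completes the induction.
Hence the smallest such n₀ is 23.

n₀ = 23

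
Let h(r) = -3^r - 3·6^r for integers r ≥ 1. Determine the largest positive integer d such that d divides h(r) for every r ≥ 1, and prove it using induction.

Computing the first values: h(1) = -21 and h(2) = -117; gcd(-21, -117) = 3, so d ≤ 3.
We prove 3 | -3^r - 3·6^r for all r ≥ 1 by induction on r.
Base step (r = 1): h(1) = -21 = 3·(-7), so 3 | h(1).
Inductive step: suppose the statement holds for some p ≥ 1, i.e. 3 | h(p). Then
h(p+1) − 6·h(p) = (-3^(p+1) - 3·6^(p+1)) − 6·(-3^p - 3·6^p) = (-1)·3^p·(3 − 6) = (3)·3^p. Since 3 | h(p) by the inductive hypothesis, 3 | 6·h(p); and 3 | 3 since 3 = 3·1. Therefore 3 | h(p+1).
This completes the induction.
Therefore the largest such d is 3.

d = 3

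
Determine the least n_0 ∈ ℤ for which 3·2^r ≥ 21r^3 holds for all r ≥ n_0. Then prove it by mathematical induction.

n_0 = 15

At r = 14: 49152 < 57624, so the inequality fails and n_0 ≥ 15. We prove 3·2^r ≥ 21r^3 for all r ≥ 15.
When r = 15: 3·2^r = 98304 and 21r^3 = 70875, so 98304 ≥ 70875.
Inductive step: assume the claim holds for r = j, so 3·2^j ≥ 21j^3.
Then 3·2^(j + 1) = 2·(3·2^j) ≥ 2·(21j^3).
Also, for j ≥ 15 we have 2·(21j^3) ≥ 21(j+1)^3, since 2 ≥ (1 + 1/j)^3 for all j ≥ 15.
Combining, 3·2^(j + 1) ≥ 21(j+1)^3.
By induction, the statement is established for all r ≥ 15.
Hence the smallest such n_0 is 15.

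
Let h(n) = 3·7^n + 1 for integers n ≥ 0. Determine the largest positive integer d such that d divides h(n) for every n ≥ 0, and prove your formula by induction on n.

d = 2

Computing the first values: h(0) = 4 and h(1) = 22; gcd(4, 22) = 2, so d ≤ 2.
We prove 2 | 3·7^n + 1 for all n ≥ 0 by induction on n.
For the base case n = 0: h(0) = 4 = 2·(2), so 2 | h(0).
For the inductive step, assume it holds for an arbitrary k ≥ 0, i.e. 2 | h(k). Then
h(k+1) = 3·7^(k+1) + 1 = 7·(3·7^k + 1) - 6 = 7·h(k) - 6. The first term is divisible by 2 by the inductive hypothesis, and -6 is divisible by 2. Hence 2 | h(k+1).
By the principle of mathematical induction, the result holds for all n ≥ 0.
Therefore the largest such d is 2.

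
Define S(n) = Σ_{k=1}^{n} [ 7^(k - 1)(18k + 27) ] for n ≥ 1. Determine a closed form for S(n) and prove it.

We claim S(n) = 7^n(3n + 4) - 4 for all n ≥ 1.
Base step (n = 1): S(1) = 45, and the closed form gives 45. They agree.
Suppose the result is true for n = k, so S(k) = 7^k(3k + 4) - 4.
Then S(k+1) = S(k) + (7^k(18k + 45)) = (7^k(3k + 4) - 4) + (7^k(18k + 45)).
Simplifying, S(k+1) = 21·7^k·k + 49·7^k - 4 = 7^(k+1)(3(k+1) + 4) - 4,
which is the closed form with n = k+1.
By induction, the statement is established for all n ≥ 1.

S(n) = 7^n(3n + 4) - 4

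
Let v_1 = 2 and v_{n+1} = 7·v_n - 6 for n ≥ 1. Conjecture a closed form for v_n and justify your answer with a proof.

Computing the first terms: v_1 = 2, v_2 = 8, v_3 = 50. This suggests v_n = 7^(n - 1) + 1.
Base step (n = 1): the formula gives 2 = 2 = v_1.
Inductive step: assume the claim holds for n = m, so v_m = 7^(m - 1) + 1.
Then v_{m+1} = 7·v_m - 6 = 7·(7^(m - 1) + 1) - 6 = 7^m + 1 = 7^((m+1) - 1) + 1,
which is the claimed formula at n = m+1.
By the principle of mathematical induction, the result holds for all n ≥ 1.

v_n = 7^(n - 1) + 1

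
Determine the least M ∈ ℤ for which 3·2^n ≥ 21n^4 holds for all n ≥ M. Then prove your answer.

At n = 20: 3145728 < 3360000, so the inequality fails and M ≥ 21. We prove 3·2^n ≥ 21n^4 for all n ≥ 21.
For the base case n = 21: 3·2^n = 6291456 and 21n^4 = 4084101, so 6291456 ≥ 4084101.
Inductive step: suppose the statement holds for some m ≥ 21, so 3·2^m ≥ 21m^4.
Then 3·2^(m + 1) = 2·(3·2^m) ≥ 2·(21m^4).
Also, for m ≥ 21 we have 2·(21m^4) ≥ 21(m+1)^4, since 2 ≥ (1 + 1/m)^4 for all m ≥ 21.
Combining, 3·2^(m + 1) ≥ 21(m+1)^4.
By the principle of mathematical induction, the result holds for all n ≥ 21.
Hence the smallest such M is 21.

M = 21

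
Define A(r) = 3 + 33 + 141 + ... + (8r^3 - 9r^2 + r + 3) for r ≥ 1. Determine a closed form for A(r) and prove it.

We claim A(r) = r(2r^3 + r^2 - 2r + 2) for all r ≥ 1.
For the base case r = 1: A(1) = 3, and the closed form gives 3. They agree.
Inductive step: assume the claim holds for r = j, so A(j) = j(2j^3 + j^2 - 2j + 2).
Then A(j+1) = A(j) + (8j^3 + 15j^2 + 7j + 3) = (j(2j^3 + j^2 - 2j + 2)) + (8j^3 + 15j^2 + 7j + 3).
Simplifying, A(j+1) = (j + 1)(2j^3 + 7j^2 + 6j + 3) = (j+1)(2(j+1)^3 + (j+1)^2 - 2(j+1) + 2),
which is the closed form with r = j+1.
By the principle of mathematical induction, the result holds for all r ≥ 1.

A(r) = r(2r^3 + r^2 - 2r + 2)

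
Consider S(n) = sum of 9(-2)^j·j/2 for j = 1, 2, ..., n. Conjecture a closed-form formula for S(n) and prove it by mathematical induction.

We claim S(n) = (-2)^n(3n + 1) - 1 for all n ≥ 1.
For the base case n = 1: S(1) = -9, and the closed form gives -9. They agree.
Suppose the result is true for n = j, so S(j) = (-2)^j(3j + 1) - 1.
Then S(j+1) = S(j) + (9(-2)^j(-j - 1)) = ((-2)^j(3j + 1) - 1) + (9(-2)^j(-j - 1)).
Simplifying, S(j+1) = -6(-2)^j·j - 8(-2)^j - 1 = (-2)^(j+1)(3(j+1) + 1) - 1,
which is the closed form with n = j+1.
Hence, by induction on n, the claim holds for every n ≥ 1.

S(n) = (-2)^n(3n + 1) - 1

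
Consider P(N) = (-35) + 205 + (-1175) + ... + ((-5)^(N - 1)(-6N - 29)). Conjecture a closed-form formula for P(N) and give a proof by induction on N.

We claim P(N) = (-5)^N(N + 5) - 5 for all N ≥ 1.
Base step (N = 1): P(1) = -35, and the closed form gives -35. They agree.
Inductive step: assume the claim holds for N = j, so P(j) = (-5)^j(j + 5) - 5.
Then P(j+1) = P(j) + ((-5)^j(-6j - 35)) = ((-5)^j(j + 5) - 5) + ((-5)^j(-6j - 35)).
Simplifying, P(j+1) = -5(-5)^j·j - 30(-5)^j - 5 = (-5)^(j+1)((j+1) + 5) - 5,
which is the closed form with N = j+1.
This completes the induction.

P(N) = (-5)^N(N + 5) - 5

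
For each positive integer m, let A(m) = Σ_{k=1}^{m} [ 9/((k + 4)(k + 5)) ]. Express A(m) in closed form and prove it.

A(m) = 9m/(5(m + 5))

We claim A(m) = 9m/(5(m + 5)) for all m ≥ 1.
Base step (m = 1): A(1) = 3/10, and the closed form gives 3/10. They agree.
For the inductive step, assume it holds for an arbitrary k ≥ 1, so A(k) = 9k/(5(k + 5)).
Then A(k+1) = A(k) + (9/((k + 5)(k + 6))) = (9k/(5(k + 5))) + (9/((k + 5)(k + 6))).
Simplifying, A(k+1) = 9(k + 1)/(5(k + 6)) = 9(k+1)/(5((k+1) + 5)),
which is the closed form with m = k+1.
By induction, the statement is established for all m ≥ 1.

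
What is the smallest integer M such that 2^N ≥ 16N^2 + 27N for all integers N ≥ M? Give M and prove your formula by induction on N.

M = 12

At N = 11: 2048 < 2233, so the inequality fails and M ≥ 12. We prove 2^N ≥ 16N^2 + 27N for all N ≥ 12.
Base case (N = 12): 2^N = 4096 and 16N^2 + 27N = 2628, so 4096 ≥ 2628.
Inductive step: assume the claim holds for N = r, so 2^r ≥ 16r^2 + 27r.
Then 2^(r + 1) = 2·(2^r) ≥ 2·(16r^2 + 27r).
Also, for r ≥ 12 we have 2·(16r^2 + 27r) ≥ 16(r+1)^2 + 27(r+1), since 2·(16r^2 + 27r) − (16(r+1)^2 + 27(r+1)) = 16r^2 - 5r - 43, which is nonnegative for all r ≥ 12.
Combining, 2^(r + 1) ≥ 16(r+1)^2 + 27(r+1).
This completes the induction.
Hence the smallest such M is 12.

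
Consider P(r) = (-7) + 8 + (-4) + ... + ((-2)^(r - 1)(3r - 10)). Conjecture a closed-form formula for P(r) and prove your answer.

We claim P(r) = (-2)^r(-r + 3) - 3 for all r ≥ 1.
When r = 1: P(1) = -7, and the closed form gives -7. They agree.
For the inductive step, assume it holds for an arbitrary j ≥ 1, so P(j) = (-2)^j(-j + 3) - 3.
Then P(j+1) = P(j) + ((-2)^j(3j - 7)) = ((-2)^j(-j + 3) - 3) + ((-2)^j(3j - 7)).
Simplifying, P(j+1) = 2(-2)^j·j - 4(-2)^j - 3 = (-2)^(j+1)(-(j+1) + 3) - 3,
which is the closed form with r = j+1.
This completes the induction.

P(r) = (-2)^r(-r + 3) - 3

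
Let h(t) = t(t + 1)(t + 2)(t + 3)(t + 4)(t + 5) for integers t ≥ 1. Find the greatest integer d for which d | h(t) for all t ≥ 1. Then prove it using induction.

Computing the first values: h(1) = 720 and h(2) = 5040; gcd(720, 5040) = 720, so d ≤ 720.
We prove 720 | t(t + 1)(t + 2)(t + 3)(t + 4)(t + 5) for all t ≥ 1 by induction on t.
When t = 1: h(1) = 720 = 720·(1), so 720 | h(1).
Suppose the result is true for t = p, i.e. 720 | h(p). Then
h(p+1) − h(p) = (p+1)·(p+2)·(p+3)·(p+4)·(p+5)·(p+6) − p·(p+1)·(p+2)·(p+3)·(p+4)·(p+5) = (p+1)·(p+2)·(p+3)·(p+4)·(p+5)·[(p+6) − p] = 6·(p+1)·(p+2)·(p+3)·(p+4)·(p+5). The product of 5 consecutive integers is divisible by (5)! = 120, so h(p+1) − h(p) is divisible by 6·120 = 720. By the inductive hypothesis 720 | h(p), hence 720 | h(p+1).
By the principle of mathematical induction, the result holds for all t ≥ 1.
Therefore the largest such d is 720.

d = 720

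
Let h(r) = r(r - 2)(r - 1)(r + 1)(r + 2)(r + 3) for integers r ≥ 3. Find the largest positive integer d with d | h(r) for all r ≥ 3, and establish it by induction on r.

d = 720

Computing the first values: h(3) = 720 and h(4) = 5040; gcd(720, 5040) = 720, so d ≤ 720.
We prove 720 | r(r - 2)(r - 1)(r + 1)(r + 2)(r + 3) for all r ≥ 3 by induction on r.
For the base case r = 3: h(3) = 720 = 720·(1), so 720 | h(3).
Inductive step: suppose the statement holds for some p ≥ 3, i.e. 720 | h(p). Then
h(p+1) − h(p) = (p-1)·p·(p+1)·(p+2)·(p+3)·(p+4) − (p-2)·(p-1)·p·(p+1)·(p+2)·(p+3) = (p-1)·p·(p+1)·(p+2)·(p+3)·[(p+4) − (p-2)] = 6·(p-1)·p·(p+1)·(p+2)·(p+3). The product of 5 consecutive integers is divisible by (5)! = 120, so h(p+1) − h(p) is divisible by 6·120 = 720. By the inductive hypothesis 720 | h(p), hence 720 | h(p+1).
This completes the induction.
Therefore the largest such d is 720.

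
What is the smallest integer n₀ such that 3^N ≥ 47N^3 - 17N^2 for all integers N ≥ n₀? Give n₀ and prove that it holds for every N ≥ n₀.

n₀ = 10

At N = 9: 19683 < 32886, so the inequality fails and n₀ ≥ 10. We prove 3^N ≥ 47N^3 - 17N^2 for all N ≥ 10.
When N = 10: 3^N = 59049 and 47N^3 - 17N^2 = 45300, so 59049 ≥ 45300.
Inductive step: assume the claim holds for N = j, so 3^j ≥ 47j^3 - 17j^2.
Then 3^(j + 1) = 3·(3^j) ≥ 3·(47j^3 - 17j^2).
Also, for j ≥ 10 we have 3·(47j^3 - 17j^2) ≥ 47(j+1)^3 - 17(j+1)^2, since 3·(47j^3 - 17j^2) − (47(j+1)^3 - 17(j+1)^2) = 94j^3 - 175j^2 - 107j - 30, which is nonnegative for all j ≥ 10.
Combining, 3^(j + 1) ≥ 47(j+1)^3 - 17(j+1)^2.
By induction, the statement is established for all N ≥ 10.
Hence the smallest such n₀ is 10.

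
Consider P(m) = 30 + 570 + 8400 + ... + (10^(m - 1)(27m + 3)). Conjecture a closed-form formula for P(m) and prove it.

P(m) = 3·10^m·m

We claim P(m) = 3·10^m·m for all m ≥ 1.
Base case (m = 1): P(1) = 30, and the closed form gives 30. They agree.
Inductive step: assume the claim holds for m = i, so P(i) = 3·10^i·i.
Then P(i+1) = P(i) + (10^i(27i + 30)) = (3·10^i·i) + (10^i(27i + 30)).
Simplifying, P(i+1) = 30·10^i(i + 1) = 3·10^(i+1)·(i+1),
which is the closed form with m = i+1.
This completes the induction.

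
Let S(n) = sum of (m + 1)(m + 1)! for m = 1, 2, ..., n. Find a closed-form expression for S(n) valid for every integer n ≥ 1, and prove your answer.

We claim S(n) = (n + 2)! - 2 for all n ≥ 1.
When n = 1: S(1) = 4, and the closed form gives 4. They agree.
Inductive step: assume the claim holds for n = m, so S(m) = (m + 2)! - 2.
Then S(m+1) = S(m) + ((m + 2)(m + 2)!) = ((m + 2)! - 2) + ((m + 2)(m + 2)!).
Simplifying, S(m+1) = ((m+1) + 2)! - 2,
which is the closed form with n = m+1.
By induction, the statement is established for all n ≥ 1.

S(n) = (n + 2)! - 2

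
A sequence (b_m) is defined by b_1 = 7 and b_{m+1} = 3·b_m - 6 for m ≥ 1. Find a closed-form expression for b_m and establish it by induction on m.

Computing the first terms: b_1 = 7, b_2 = 15, b_3 = 39. This suggests b_m = 4·3^(m - 1) + 3.
For the base case m = 1: the formula gives 7 = 7 = b_1.
Inductive step: assume the claim holds for m = k, so b_k = 4·3^(k - 1) + 3.
Then b_{k+1} = 3·b_k - 6 = 3·(4·3^(k - 1) + 3) - 6 = 4·3^k + 3 = 4·3^((k+1) - 1) + 3,
which is the claimed formula at m = k+1.
By the principle of mathematical induction, the result holds for all m ≥ 1.

b_m = 4·3^(m - 1) + 3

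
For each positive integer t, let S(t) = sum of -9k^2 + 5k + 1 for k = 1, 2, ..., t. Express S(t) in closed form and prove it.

We claim S(t) = -t(3t^2 + 2t - 2) for all t ≥ 1.
When t = 1: S(1) = -3, and the closed form gives -3. They agree.
Inductive step: assume the claim holds for t = k, so S(k) = k(-3k^2 - 2k + 2).
Then S(k+1) = S(k) + (5k - 9(k + 1)^2 + 6) = (k(-3k^2 - 2k + 2)) + (5k - 9(k + 1)^2 + 6).
Simplifying, S(k+1) = -(k + 1)(3k^2 + 8k + 3) = -(k+1)(3(k+1)^2 + 2(k+1) - 2),
which is the closed form with t = k+1.
By induction, the statement is established for all t ≥ 1.

S(t) = -t(3t^2 + 2t - 2)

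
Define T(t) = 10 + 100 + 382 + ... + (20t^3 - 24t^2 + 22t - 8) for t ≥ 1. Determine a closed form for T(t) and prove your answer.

We claim T(t) = t(5t^3 + 2t^2 + 4t - 1) for all t ≥ 1.
When t = 1: T(1) = 10, and the closed form gives 10. They agree.
For the inductive step, assume it holds for an arbitrary r ≥ 1, so T(r) = r(5r^3 + 2r^2 + 4r - 1).
Then T(r+1) = T(r) + (20r^3 + 36r^2 + 34r + 10) = (r(5r^3 + 2r^2 + 4r - 1)) + (20r^3 + 36r^2 + 34r + 10).
Simplifying, T(r+1) = (r + 1)(5r^3 + 17r^2 + 23r + 10) = (r+1)(5(r+1)^3 + 2(r+1)^2 + 4(r+1) - 1),
which is the closed form with t = r+1.
By induction, the statement is established for all t ≥ 1.

T(t) = t(5t^3 + 2t^2 + 4t - 1)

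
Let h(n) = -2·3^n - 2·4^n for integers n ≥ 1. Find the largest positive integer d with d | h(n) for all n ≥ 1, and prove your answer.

Computing the first values: h(1) = -14 and h(2) = -50; gcd(-14, -50) = 2, so d ≤ 2.
We prove 2 | -2·3^n - 2·4^n for all n ≥ 1 by induction on n.
When n = 1: h(1) = -14 = 2·(-7), so 2 | h(1).
Inductive step: suppose the statement holds for some i ≥ 1, i.e. 2 | h(i). Then
h(i+1) − 4·h(i) = (-2·3^(i+1) - 2·4^(i+1)) − 4·(-2·3^i - 2·4^i) = (-2)·3^i·(3 − 4) = (2)·3^i. Since 2 | h(i) by the inductive hypothesis, 2 | 4·h(i); and 2 | 2 since 2 = 2·1. Therefore 2 | h(i+1).
This completes the induction.
Therefore the largest such d is 2.

d = 2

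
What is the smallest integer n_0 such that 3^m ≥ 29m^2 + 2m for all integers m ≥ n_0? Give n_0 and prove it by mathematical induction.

At m = 6: 729 < 1056, so the inequality fails and n_0 ≥ 7. We prove 3^m ≥ 29m^2 + 2m for all m ≥ 7.
Base step (m = 7): 3^m = 2187 and 29m^2 + 2m = 1435, so 2187 ≥ 1435.
Inductive step: suppose the statement holds for some r ≥ 7, so 3^r ≥ 29r^2 + 2r.
Then 3^(r + 1) = 3·(3^r) ≥ 3·(29r^2 + 2r).
Also, for r ≥ 7 we have 3·(29r^2 + 2r) ≥ 29(r+1)^2 + 2(r+1), since 3·(29r^2 + 2r) − (29(r+1)^2 + 2(r+1)) = 58r^2 - 54r - 31, which is nonnegative for all r ≥ 7.
Combining, 3^(r + 1) ≥ 29(r+1)^2 + 2(r+1).
This completes the induction.
Hence the smallest such n_0 is 7.

n_0 = 7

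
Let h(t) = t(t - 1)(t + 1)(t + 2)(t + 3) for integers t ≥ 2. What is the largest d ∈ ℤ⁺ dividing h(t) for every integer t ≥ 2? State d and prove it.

Computing the first values: h(2) = 120 and h(3) = 720; gcd(120, 720) = 120, so d ≤ 120.
We prove 120 | t(t - 1)(t + 1)(t + 2)(t + 3) for all t ≥ 2 by induction on t.
Base case (t = 2): h(2) = 120 = 120·(1), so 120 | h(2).
Inductive step: suppose the statement holds for some p ≥ 2, i.e. 120 | h(p). Then
h(p+1) − h(p) = p·(p+1)·(p+2)·(p+3)·(p+4) − (p-1)·p·(p+1)·(p+2)·(p+3) = p·(p+1)·(p+2)·(p+3)·[(p+4) − (p-1)] = 5·p·(p+1)·(p+2)·(p+3). The product of 4 consecutive integers is divisible by (4)! = 24, so h(p+1) − h(p) is divisible by 5·24 = 120. By the inductive hypothesis 120 | h(p), hence 120 | h(p+1).
Hence, by induction on t, the claim holds for every t ≥ 2.
Therefore the largest such d is 120.

d = 120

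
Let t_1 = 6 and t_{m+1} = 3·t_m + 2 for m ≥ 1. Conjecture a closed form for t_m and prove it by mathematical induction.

t_m = 7·3^(m - 1) - 1

Computing the first terms: t_1 = 6, t_2 = 20, t_3 = 62. This suggests t_m = 7·3^(m - 1) - 1.
When m = 1: the formula gives 6 = 6 = t_1.
For the inductive step, assume it holds for an arbitrary i ≥ 1, so t_i = 7·3^(i - 1) - 1.
Then t_{i+1} = 3·t_i + 2 = 3·(7·3^(i - 1) - 1) + 2 = 7·3^i - 1 = 7·3^((i+1) - 1) - 1,
which is the claimed formula at m = i+1.
By induction, the statement is established for all m ≥ 1.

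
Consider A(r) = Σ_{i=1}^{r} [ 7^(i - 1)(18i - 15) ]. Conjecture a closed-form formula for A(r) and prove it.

A(r) = 3·7^r(r - 1) + 3

We claim A(r) = 3·7^r(r - 1) + 3 for all r ≥ 1.
When r = 1: A(1) = 3, and the closed form gives 3. They agree.
Inductive step: suppose the statement holds for some i ≥ 1, so A(i) = 3·7^i(i - 1) + 3.
Then A(i+1) = A(i) + (7^i(18i + 3)) = (3·7^i(i - 1) + 3) + (7^i(18i + 3)).
Simplifying, A(i+1) = 21·7^i·i + 3 = 3·7^(i+1)((i+1) - 1) + 3,
which is the closed form with r = i+1.
Hence, by induction on r, the claim holds for every r ≥ 1.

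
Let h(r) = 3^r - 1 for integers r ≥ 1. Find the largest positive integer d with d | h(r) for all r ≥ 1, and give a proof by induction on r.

d = 2

Computing the first values: h(1) = 2 and h(2) = 8; gcd(2, 8) = 2, so d ≤ 2.
We prove 2 | 3^r - 1 for all r ≥ 1 by induction on r.
Base case (r = 1): h(1) = 2 = 2·(1), so 2 | h(1).
Inductive step: suppose the statement holds for some k ≥ 1, i.e. 2 | h(k). Then
3^{k+1} − 1^{k+1} = 3·3^k − 1·1^k = 3·(3^k − 1^k) + (2)·1^k. The first term is divisible by 2 by the inductive hypothesis, and the second term (2)·1^k is divisible by 2 since 2 | 2. Hence 2 | h(k+1).
This completes the induction.
Therefore the largest such d is 2.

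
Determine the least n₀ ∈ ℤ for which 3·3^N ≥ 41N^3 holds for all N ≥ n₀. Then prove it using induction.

n₀ = 9

At N = 8: 19683 < 20992, so the inequality fails and n₀ ≥ 9. We prove 3·3^N ≥ 41N^3 for all N ≥ 9.
Base step (N = 9): 3·3^N = 59049 and 41N^3 = 29889, so 59049 ≥ 29889.
For the inductive step, assume it holds for an arbitrary p ≥ 9, so 3·3^p ≥ 41p^3.
Then 3·3^(p + 1) = 3·(3·3^p) ≥ 3·(41p^3).
Also, for p ≥ 9 we have 3·(41p^3) ≥ 41(p+1)^3, since 3 ≥ (1 + 1/p)^3 for all p ≥ 9.
Combining, 3·3^(p + 1) ≥ 41(p+1)^3.
This completes the induction.
Hence the smallest such n₀ is 9.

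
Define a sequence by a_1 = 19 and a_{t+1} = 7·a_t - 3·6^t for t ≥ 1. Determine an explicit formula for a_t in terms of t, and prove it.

Computing the first terms: a_1 = 19, a_2 = 115, a_3 = 697. This suggests a_t = 3·6^t + 7^(t - 1).
For the base case t = 1: the formula gives 19 = 19 = a_1.
Inductive step: assume the claim holds for t = i, so a_i = 3·6^i + 7^(i - 1).
Then a_{i+1} = 7·a_i - 3·6^i = 7·(3·6^i + 7^(i - 1)) - 3·6^i = 3·6^(i + 1) + 7^i = 3·6^(i+1) + 7^((i+1) - 1),
which is the claimed formula at t = i+1.
By the principle of mathematical induction, the result holds for all t ≥ 1.

a_t = 3·6^t + 7^(t - 1)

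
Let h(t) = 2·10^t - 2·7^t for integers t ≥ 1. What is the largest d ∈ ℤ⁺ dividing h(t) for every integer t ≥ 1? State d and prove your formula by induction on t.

d = 6

Computing the first values: h(1) = 6 and h(2) = 102; gcd(6, 102) = 6, so d ≤ 6.
We prove 6 | 2·10^t - 2·7^t for all t ≥ 1 by induction on t.
Base step (t = 1): h(1) = 6 = 6·(1), so 6 | h(1).
Suppose the result is true for t = i, i.e. 6 | h(i). Then
h(i+1) − 10·h(i) = (2·10^(i+1) - 2·7^(i+1)) − 10·(2·10^i - 2·7^i) = (-2)·7^i·(7 − 10) = (6)·7^i. Since 6 | h(i) by the inductive hypothesis, 6 | 10·h(i); and 6 | 6 since 6 = 6·1. Therefore 6 | h(i+1).
This completes the induction.
Therefore the largest such d is 6.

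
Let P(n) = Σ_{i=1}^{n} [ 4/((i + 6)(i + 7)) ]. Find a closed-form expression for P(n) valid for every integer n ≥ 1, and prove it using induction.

We claim P(n) = 4n/(7(n + 7)) for all n ≥ 1.
Base step (n = 1): P(1) = 1/14, and the closed form gives 1/14. They agree.
Inductive step: suppose the statement holds for some i ≥ 1, so P(i) = 4i/(7(i + 7)).
Then P(i+1) = P(i) + (4/((i + 7)(i + 8))) = (4i/(7(i + 7))) + (4/((i + 7)(i + 8))).
Simplifying, P(i+1) = 4(i + 1)/(7(i + 8)) = 4(i+1)/(7((i+1) + 7)),
which is the closed form with n = i+1.
By induction, the statement is established for all n ≥ 1.

P(n) = 4n/(7(n + 7))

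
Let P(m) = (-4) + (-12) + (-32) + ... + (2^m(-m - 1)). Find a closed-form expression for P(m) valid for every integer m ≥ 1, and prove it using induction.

We claim P(m) = -2^(m + 1)m for all m ≥ 1.
When m = 1: P(1) = -4, and the closed form gives -4. They agree.
Suppose the result is true for m = j, so P(j) = -2^(j + 1)j.
Then P(j+1) = P(j) + (2^(j + 1)(-j - 2)) = (-2^(j + 1)j) + (2^(j + 1)(-j - 2)).
Simplifying, P(j+1) = 2^(j + 2)(-j - 1) = -2^((j+1) + 1)(j+1),
which is the closed form with m = j+1.
By the principle of mathematical induction, the result holds for all m ≥ 1.

P(m) = -2^(m + 1)m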